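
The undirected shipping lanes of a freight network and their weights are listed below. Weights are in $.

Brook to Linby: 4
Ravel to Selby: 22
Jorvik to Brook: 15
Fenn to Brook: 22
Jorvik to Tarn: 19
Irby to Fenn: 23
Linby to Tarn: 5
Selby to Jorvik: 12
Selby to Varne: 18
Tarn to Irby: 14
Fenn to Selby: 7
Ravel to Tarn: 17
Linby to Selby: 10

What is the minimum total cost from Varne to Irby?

$47

Compare a few routes:
Varne–Selby–Linby–Tarn–Irby: 18+10+5+14 = 47
Varne–Selby–Fenn–Irby: 18+7+23 = 48
Cheapest is Varne–Selby–Linby–Tarn–Irby at $47.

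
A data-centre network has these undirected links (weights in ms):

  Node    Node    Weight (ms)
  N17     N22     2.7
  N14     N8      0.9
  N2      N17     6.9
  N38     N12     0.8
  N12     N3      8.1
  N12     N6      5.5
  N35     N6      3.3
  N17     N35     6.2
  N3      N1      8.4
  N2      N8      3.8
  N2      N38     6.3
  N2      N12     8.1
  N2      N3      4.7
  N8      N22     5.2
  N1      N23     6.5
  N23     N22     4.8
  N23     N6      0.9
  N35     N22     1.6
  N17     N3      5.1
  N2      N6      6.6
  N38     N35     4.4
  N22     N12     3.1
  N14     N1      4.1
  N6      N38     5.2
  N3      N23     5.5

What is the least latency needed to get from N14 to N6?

Settle nodes by increasing distance from N14:
N14: 0
N8: 0.9  (via N14)
N1: 4.1  (via N14)
N2: 4.7  (via N8)
N22: 6.1  (via N8)
N35: 7.7  (via N22)
N17: 8.8  (via N22)
N12: 9.2  (via N22)
N3: 9.4  (via N2)
N38: 10  (via N12)
N23: 10.6  (via N1)
N6: 11  (via N35)
Shortest route: N14 → N8 → N22 → N35 → N6 = 11 ms.

11 ms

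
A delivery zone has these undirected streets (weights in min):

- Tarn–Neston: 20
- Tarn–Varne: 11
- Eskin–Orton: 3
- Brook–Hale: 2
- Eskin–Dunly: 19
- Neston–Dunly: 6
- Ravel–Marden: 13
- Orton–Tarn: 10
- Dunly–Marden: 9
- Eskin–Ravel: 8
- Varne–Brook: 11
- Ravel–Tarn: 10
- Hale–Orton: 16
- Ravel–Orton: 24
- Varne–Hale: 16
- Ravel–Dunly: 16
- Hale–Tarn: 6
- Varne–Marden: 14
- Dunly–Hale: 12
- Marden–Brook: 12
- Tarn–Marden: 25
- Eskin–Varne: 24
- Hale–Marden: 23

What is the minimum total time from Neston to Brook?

Compare a few routes:
Neston - Dunly - Hale - Brook: 6+12+2 = 20
Neston - Dunly - Marden - Brook: 6+9+12 = 27
Neston - Tarn - Hale - Brook: 20+6+2 = 28
Cheapest is Neston - Dunly - Hale - Brook at 20 min.

20 min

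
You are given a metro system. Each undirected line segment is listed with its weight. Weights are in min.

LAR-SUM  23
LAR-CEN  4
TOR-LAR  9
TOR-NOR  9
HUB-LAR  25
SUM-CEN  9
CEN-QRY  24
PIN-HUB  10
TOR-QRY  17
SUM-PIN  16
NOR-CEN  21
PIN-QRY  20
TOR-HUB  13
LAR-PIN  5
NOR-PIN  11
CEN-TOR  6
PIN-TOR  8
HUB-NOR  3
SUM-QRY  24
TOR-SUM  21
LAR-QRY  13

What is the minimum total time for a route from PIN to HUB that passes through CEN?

27 min

Shortest PIN→CEN: PIN → LAR → CEN = 9
Shortest CEN→HUB: CEN → TOR → NOR → HUB = 18
Total via CEN: 9 + 18 = 27 min.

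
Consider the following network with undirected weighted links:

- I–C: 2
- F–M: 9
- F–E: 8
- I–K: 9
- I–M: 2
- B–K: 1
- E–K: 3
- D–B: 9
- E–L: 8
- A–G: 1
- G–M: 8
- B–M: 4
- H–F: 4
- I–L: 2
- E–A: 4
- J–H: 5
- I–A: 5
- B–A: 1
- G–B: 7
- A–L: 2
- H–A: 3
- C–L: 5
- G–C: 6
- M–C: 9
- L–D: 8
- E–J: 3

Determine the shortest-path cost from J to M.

11

Running Dijkstra from J:
J: 0
E: 3  (via J)
H: 5  (via J)
K: 6  (via E)
A: 7  (via E)
B: 7  (via K)
G: 8  (via A)
F: 9  (via H)
L: 9  (via A)
I: 11  (via L)
M: 11  (via B)
Shortest route: J → E → K → B → M = 11.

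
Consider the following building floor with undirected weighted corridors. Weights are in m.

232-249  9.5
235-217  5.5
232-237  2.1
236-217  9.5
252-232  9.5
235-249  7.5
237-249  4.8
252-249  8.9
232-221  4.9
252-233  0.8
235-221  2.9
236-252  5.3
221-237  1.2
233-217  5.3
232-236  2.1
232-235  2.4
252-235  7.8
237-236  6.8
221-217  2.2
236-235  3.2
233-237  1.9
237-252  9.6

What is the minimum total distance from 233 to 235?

6 m

Compare a few routes:
233–237–221–235: 1.9+1.2+2.9 = 6
233–237–232–235: 1.9+2.1+2.4 = 6.4
233–252–236–235: 0.8+5.3+3.2 = 9.3
233–252–235: 0.8+7.8 = 8.6
Cheapest is 233–237–221–235 at 6 m.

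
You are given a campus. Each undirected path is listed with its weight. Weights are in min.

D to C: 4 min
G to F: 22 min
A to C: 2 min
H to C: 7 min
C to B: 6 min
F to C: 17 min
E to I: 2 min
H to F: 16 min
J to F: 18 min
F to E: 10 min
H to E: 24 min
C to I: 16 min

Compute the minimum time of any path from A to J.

Compare a few routes:
A - C - H - F - J: 2+7+16+18 = 43
A - C - F - J: 2+17+18 = 37
A - C - I - E - F - J: 2+16+2+10+18 = 48
Cheapest is A - C - F - J at 37 min.

37 min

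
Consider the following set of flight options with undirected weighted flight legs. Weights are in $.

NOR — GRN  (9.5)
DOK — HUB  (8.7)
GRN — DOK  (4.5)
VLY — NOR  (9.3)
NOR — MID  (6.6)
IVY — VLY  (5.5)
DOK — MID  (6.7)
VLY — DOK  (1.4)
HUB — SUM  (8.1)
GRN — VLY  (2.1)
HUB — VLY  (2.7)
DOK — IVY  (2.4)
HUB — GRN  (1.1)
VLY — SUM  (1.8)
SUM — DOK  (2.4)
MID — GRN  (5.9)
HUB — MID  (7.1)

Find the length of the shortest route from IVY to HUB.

Enumerating some paths:
IVY–DOK–VLY–HUB: 2.4+1.4+2.7 = 6.5
IVY–DOK–VLY–GRN–HUB: 2.4+1.4+2.1+1.1 = 7
The minimum is $6.5 via IVY–DOK–VLY–HUB.

$6.5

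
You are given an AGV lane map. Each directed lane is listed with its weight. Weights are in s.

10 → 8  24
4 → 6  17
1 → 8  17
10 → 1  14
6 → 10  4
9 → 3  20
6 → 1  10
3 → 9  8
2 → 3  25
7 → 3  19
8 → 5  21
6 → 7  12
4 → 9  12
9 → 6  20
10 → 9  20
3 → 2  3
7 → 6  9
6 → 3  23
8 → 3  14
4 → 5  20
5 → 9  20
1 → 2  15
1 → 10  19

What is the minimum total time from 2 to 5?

Shortest distances from 2:
2: 0
3: 25  (via 2)
9: 33  (via 3)
6: 53  (via 9)
10: 57  (via 6)
1: 63  (via 6)
7: 65  (via 6)
8: 80  (via 1)
5: 101  (via 8)
Shortest route: 2–3–9–6–1–8–5 = 101 s.

101 s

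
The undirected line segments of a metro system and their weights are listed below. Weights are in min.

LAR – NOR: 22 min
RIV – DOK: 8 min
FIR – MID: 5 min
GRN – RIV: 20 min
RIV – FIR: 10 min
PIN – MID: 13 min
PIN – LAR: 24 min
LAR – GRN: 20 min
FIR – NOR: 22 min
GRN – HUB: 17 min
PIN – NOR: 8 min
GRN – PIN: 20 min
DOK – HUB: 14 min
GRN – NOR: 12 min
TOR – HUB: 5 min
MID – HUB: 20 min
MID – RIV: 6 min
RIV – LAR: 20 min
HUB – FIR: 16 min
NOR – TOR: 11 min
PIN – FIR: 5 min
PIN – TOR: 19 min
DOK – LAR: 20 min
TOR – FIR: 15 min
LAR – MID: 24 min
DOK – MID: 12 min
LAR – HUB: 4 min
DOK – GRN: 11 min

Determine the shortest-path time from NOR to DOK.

Compare a few routes:
NOR → GRN → DOK: 12+11 = 23
NOR → PIN → FIR → MID → DOK: 8+5+5+12 = 30
NOR → TOR → HUB → DOK: 11+5+14 = 30
Cheapest is NOR → GRN → DOK at 23 min.

23 min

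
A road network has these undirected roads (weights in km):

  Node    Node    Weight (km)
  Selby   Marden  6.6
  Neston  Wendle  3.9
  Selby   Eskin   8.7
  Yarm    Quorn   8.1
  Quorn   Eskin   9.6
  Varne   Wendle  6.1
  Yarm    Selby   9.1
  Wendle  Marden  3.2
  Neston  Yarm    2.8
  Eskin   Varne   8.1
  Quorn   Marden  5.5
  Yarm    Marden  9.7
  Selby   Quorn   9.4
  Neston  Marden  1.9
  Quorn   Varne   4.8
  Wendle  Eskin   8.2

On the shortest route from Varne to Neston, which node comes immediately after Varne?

Compare a few routes:
Varne - Wendle - Marden - Neston: 6.1+3.2+1.9 = 11.2
Varne - Wendle - Neston: 6.1+3.9 = 10
Cheapest is Varne - Wendle - Neston at 10 km.
So from Varne the first move is to Wendle.

Wendle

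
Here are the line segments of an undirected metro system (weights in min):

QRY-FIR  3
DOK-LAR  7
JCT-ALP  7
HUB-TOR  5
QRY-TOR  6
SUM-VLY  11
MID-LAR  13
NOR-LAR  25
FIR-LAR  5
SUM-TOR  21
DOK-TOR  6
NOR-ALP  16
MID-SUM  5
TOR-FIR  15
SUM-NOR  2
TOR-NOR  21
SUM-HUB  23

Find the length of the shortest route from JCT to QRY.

Candidate routes:
JCT → ALP → NOR → SUM → MID → LAR → FIR → QRY: 7+16+2+5+13+5+3 = 51
JCT → ALP → NOR → TOR → QRY: 7+16+21+6 = 50
JCT → ALP → NOR → SUM → TOR → QRY: 7+16+2+21+6 = 52
The minimum is 50 min via JCT → ALP → NOR → TOR → QRY.

50 min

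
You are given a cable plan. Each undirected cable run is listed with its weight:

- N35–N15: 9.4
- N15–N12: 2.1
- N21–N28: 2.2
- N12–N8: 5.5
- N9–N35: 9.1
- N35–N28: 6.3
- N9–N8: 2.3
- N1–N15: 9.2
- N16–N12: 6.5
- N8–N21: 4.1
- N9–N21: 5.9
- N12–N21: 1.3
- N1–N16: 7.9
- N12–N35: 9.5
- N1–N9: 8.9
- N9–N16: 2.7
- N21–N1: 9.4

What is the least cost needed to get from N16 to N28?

Enumerating some paths:
N16–N9–N21–N28: 2.7+5.9+2.2 = 10.8
N16–N12–N21–N28: 6.5+1.3+2.2 = 10
Cheapest is N16–N12–N21–N28 at 10.

10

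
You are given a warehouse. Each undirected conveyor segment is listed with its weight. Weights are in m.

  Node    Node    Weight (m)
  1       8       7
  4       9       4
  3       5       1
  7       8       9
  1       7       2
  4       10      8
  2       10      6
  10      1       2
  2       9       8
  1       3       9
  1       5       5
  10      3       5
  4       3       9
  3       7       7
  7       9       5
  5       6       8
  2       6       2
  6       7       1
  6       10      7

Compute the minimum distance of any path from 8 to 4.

Candidate routes:
8–1–7–9–4: 7+2+5+4 = 18
8–7–9–4: 9+5+4 = 18
8–1–10–4: 7+2+8 = 17
The minimum is 17 m via 8–1–10–4.

17 m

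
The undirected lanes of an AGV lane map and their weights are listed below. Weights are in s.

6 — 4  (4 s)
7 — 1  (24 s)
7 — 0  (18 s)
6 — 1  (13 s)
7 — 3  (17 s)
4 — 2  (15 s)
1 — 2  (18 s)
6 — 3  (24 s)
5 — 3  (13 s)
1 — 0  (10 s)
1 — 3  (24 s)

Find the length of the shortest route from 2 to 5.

Shortest distances from 2:
2: 0
4: 15  (via 2)
1: 18  (via 2)
6: 19  (via 4)
0: 28  (via 1)
3: 42  (via 1)
7: 42  (via 1)
5: 55  (via 3)
Shortest route: 2–1–3–5 = 55 s.

55 s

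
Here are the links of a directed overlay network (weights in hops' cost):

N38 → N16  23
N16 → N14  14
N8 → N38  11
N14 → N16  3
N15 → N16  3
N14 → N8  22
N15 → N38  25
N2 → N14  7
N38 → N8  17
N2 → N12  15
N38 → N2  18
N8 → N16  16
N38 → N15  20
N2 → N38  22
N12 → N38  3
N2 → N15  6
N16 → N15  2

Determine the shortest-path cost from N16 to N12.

Running Dijkstra from N16:
N16: 0
N15: 2  (via N16)
N14: 14  (via N16)
N38: 27  (via N15)
N8: 36  (via N14)
N2: 45  (via N38)
N12: 60  (via N2)
Shortest route: N16–N15–N38–N2–N12 = 60 hops' cost.

60 hops' cost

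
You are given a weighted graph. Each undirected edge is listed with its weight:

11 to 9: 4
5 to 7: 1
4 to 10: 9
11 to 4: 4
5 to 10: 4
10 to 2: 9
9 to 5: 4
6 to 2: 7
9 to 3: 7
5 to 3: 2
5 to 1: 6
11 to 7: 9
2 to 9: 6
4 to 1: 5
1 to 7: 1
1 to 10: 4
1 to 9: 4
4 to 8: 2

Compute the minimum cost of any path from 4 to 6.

21

Running Dijkstra from 4:
4: 0
8: 2  (via 4)
11: 4  (via 4)
1: 5  (via 4)
7: 6  (via 1)
5: 7  (via 7)
9: 8  (via 11)
3: 9  (via 5)
10: 9  (via 4)
2: 14  (via 9)
6: 21  (via 2)
Shortest route: 4–11–9–2–6 = 21.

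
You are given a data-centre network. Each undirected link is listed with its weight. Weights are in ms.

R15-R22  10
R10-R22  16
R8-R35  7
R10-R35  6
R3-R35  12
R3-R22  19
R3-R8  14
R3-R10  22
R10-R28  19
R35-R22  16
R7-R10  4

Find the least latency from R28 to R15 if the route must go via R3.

Best R28 to R3: R28 → R10 → R35 → R3 costing 37
Best R3 to R15: R3 → R22 → R15 costing 29
Total via R3: 37 + 29 = 66 ms.

66 ms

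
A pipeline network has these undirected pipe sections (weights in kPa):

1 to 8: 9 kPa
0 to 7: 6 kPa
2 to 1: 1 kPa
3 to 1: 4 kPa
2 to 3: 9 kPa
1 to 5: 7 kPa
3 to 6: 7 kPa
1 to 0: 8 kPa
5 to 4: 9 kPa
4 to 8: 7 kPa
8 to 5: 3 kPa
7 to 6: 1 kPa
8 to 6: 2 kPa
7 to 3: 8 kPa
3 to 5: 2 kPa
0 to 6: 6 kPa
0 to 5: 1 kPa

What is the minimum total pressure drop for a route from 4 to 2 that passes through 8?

17 kPa

Shortest 4→8: 4–8 = 7
Best 8 to 2: 8–1–2 costing 10
Total via 8: 7 + 10 = 17 kPa.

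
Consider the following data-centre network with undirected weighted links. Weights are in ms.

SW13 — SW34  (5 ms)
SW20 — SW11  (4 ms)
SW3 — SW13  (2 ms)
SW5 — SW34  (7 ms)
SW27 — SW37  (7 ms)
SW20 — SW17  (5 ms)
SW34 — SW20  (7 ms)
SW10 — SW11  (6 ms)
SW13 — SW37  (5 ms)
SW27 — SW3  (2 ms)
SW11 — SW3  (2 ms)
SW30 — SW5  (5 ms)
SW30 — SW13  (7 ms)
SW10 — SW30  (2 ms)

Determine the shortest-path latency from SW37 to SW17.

Compare a few routes:
SW37 - SW13 - SW34 - SW20 - SW17: 5+5+7+5 = 22
SW37 - SW13 - SW3 - SW11 - SW20 - SW17: 5+2+2+4+5 = 18
SW37 - SW27 - SW3 - SW11 - SW20 - SW17: 7+2+2+4+5 = 20
SW37 - SW27 - SW3 - SW13 - SW34 - SW20 - SW17: 7+2+2+5+7+5 = 28
The minimum is 18 ms via SW37 - SW13 - SW3 - SW11 - SW20 - SW17.

18 ms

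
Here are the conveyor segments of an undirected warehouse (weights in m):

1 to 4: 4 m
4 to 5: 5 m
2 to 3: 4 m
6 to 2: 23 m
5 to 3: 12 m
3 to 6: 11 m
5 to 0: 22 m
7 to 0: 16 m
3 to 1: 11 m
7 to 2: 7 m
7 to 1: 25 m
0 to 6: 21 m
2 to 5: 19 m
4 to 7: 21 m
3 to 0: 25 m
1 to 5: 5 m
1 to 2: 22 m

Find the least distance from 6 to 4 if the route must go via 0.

48 m

Best 6 to 0: 6–0 costing 21
Shortest 0→4: 0–5–4 = 27
Total via 0: 21 + 27 = 48 m.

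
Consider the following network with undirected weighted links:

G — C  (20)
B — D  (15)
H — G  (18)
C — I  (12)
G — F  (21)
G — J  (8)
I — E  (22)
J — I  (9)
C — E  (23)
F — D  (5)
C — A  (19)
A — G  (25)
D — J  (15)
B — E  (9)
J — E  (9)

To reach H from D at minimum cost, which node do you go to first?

Enumerating some paths:
D–F–G–H: 5+21+18 = 44
D–J–G–H: 15+8+18 = 41
The minimum is 41 via D–J–G–H.
So from D the first move is to J.

J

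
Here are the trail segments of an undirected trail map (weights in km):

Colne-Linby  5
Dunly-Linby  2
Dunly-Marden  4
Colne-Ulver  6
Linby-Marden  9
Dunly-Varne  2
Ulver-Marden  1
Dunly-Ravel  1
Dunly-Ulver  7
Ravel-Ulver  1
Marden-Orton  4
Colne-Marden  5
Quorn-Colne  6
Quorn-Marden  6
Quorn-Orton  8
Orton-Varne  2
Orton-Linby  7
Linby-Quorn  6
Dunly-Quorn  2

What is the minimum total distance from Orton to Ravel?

Settle nodes by increasing distance from Orton:
Orton: 0
Varne: 2  (via Orton)
Dunly: 4  (via Varne)
Marden: 4  (via Orton)
Ravel: 5  (via Dunly)
Shortest route: Orton → Varne → Dunly → Ravel = 5 km.

5 km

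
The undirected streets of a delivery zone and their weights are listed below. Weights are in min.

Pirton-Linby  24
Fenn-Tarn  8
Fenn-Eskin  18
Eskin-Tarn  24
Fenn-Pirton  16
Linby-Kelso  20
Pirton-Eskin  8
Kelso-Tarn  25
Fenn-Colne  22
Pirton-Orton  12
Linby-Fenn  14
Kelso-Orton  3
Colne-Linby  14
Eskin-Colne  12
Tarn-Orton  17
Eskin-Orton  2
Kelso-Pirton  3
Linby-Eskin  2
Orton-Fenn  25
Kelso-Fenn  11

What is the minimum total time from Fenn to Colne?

22 min

Shortest distances from Fenn:
Fenn: 0
Tarn: 8  (via Fenn)
Kelso: 11  (via Fenn)
Linby: 14  (via Fenn)
Orton: 14  (via Kelso)
Pirton: 14  (via Kelso)
Eskin: 16  (via Linby)
Colne: 22  (via Fenn)
Shortest route: Fenn → Colne = 22 min.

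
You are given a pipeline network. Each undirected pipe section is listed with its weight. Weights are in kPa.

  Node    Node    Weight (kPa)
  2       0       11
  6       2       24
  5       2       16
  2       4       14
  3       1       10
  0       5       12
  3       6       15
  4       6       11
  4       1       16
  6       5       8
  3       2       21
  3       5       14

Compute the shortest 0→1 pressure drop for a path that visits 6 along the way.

45 kPa

Best 0 to 6: 0 → 5 → 6 costing 20
Shortest 6→1: 6 → 3 → 1 = 25
Total via 6: 20 + 25 = 45 kPa.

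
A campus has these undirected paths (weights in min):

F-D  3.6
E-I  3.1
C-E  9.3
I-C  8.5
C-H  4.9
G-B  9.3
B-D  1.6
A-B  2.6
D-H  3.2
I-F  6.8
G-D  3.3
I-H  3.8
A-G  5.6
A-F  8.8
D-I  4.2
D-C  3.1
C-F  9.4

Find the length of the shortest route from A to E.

Settle nodes by increasing distance from A:
A: 0
B: 2.6  (via A)
D: 4.2  (via B)
G: 5.6  (via A)
C: 7.3  (via D)
H: 7.4  (via D)
F: 7.8  (via D)
I: 8.4  (via D)
E: 11.5  (via I)
Shortest route: A → B → D → I → E = 11.5 min.

11.5 min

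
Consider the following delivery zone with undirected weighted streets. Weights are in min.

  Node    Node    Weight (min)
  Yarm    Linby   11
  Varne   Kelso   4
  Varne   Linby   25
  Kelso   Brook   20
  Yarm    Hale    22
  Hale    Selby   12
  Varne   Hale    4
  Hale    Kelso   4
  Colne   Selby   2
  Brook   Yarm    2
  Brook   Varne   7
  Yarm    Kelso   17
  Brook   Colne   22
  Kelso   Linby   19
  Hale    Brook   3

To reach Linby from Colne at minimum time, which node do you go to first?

Compare a few routes:
Colne–Selby–Hale–Brook–Yarm–Linby: 2+12+3+2+11 = 30
Colne–Selby–Hale–Kelso–Linby: 2+12+4+19 = 37
Colne–Brook–Yarm–Linby: 22+2+11 = 35
The minimum is 30 min via Colne–Selby–Hale–Brook–Yarm–Linby.
So from Colne the first move is to Selby.

Selby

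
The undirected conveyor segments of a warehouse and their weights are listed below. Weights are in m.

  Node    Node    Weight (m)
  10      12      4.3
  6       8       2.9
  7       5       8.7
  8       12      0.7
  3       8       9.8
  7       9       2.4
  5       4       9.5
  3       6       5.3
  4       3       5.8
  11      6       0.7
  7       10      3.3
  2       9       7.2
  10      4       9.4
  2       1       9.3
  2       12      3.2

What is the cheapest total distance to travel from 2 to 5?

18.3 m

Shortest distances from 2:
2: 0
12: 3.2  (via 2)
8: 3.9  (via 12)
6: 6.8  (via 8)
9: 7.2  (via 2)
10: 7.5  (via 12)
11: 7.5  (via 6)
1: 9.3  (via 2)
7: 9.6  (via 9)
3: 12.1  (via 6)
4: 16.9  (via 10)
5: 18.3  (via 7)
Shortest route: 2 → 9 → 7 → 5 = 18.3 m.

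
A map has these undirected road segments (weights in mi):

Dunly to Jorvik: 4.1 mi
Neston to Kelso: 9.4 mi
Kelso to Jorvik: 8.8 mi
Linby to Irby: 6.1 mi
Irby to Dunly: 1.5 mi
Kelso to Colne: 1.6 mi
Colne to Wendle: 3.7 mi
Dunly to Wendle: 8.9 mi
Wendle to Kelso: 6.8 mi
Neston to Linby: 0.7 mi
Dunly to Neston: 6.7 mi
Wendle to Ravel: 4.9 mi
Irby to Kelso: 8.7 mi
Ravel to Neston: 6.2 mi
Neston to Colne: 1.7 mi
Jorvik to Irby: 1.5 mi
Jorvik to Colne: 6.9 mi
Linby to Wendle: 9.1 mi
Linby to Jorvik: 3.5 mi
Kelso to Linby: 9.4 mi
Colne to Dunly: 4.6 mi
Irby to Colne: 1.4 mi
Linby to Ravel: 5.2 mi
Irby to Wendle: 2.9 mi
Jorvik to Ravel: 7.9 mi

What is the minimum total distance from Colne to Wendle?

Running Dijkstra from Colne:
Colne: 0
Irby: 1.4  (via Colne)
Kelso: 1.6  (via Colne)
Neston: 1.7  (via Colne)
Linby: 2.4  (via Neston)
Dunly: 2.9  (via Irby)
Jorvik: 2.9  (via Irby)
Wendle: 3.7  (via Colne)
Shortest route: Colne → Wendle = 3.7 mi.

3.7 mi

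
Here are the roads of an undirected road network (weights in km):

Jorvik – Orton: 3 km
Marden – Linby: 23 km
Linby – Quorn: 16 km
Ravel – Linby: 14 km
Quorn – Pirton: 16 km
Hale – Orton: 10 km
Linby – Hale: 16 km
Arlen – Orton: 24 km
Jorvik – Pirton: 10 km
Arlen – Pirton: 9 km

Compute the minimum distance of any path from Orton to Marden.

49 km

Compare a few routes:
Orton → Jorvik → Pirton → Quorn → Linby → Marden: 3+10+16+16+23 = 68
Orton → Hale → Linby → Marden: 10+16+23 = 49
Orton → Arlen → Pirton → Quorn → Linby → Marden: 24+9+16+16+23 = 88
Cheapest is Orton → Hale → Linby → Marden at 49 km.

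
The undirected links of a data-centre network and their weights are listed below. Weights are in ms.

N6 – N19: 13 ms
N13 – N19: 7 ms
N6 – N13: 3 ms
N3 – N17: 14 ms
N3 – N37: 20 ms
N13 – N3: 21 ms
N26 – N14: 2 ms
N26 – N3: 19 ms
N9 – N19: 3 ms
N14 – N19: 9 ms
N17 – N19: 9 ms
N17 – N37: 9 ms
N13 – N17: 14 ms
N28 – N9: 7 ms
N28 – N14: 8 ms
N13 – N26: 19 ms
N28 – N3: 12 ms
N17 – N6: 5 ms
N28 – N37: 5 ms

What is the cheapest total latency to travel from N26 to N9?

Compare a few routes:
N26 → N14 → N19 → N9: 2+9+3 = 14
N26 → N14 → N28 → N9: 2+8+7 = 17
The minimum is 14 ms via N26 → N14 → N19 → N9.

14 ms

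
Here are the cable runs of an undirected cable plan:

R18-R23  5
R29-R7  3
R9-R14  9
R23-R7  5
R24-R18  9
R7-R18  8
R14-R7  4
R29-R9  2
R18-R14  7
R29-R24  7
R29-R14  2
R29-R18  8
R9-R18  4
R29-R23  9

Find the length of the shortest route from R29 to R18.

6

Candidate routes:
R29 → R9 → R18: 2+4 = 6
R29 → R18: 8 = 8
R29 → R14 → R18: 2+7 = 9
Cheapest is R29 → R9 → R18 at 6.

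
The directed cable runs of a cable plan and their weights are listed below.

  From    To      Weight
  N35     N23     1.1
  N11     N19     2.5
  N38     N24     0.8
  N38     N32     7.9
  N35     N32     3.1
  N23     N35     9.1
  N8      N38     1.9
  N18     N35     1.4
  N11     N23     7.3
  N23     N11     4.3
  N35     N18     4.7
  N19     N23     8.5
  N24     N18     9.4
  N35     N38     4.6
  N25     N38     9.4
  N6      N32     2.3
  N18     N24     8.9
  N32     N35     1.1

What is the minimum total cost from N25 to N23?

Compare a few routes:
N25–N38–N24–N18–N35–N23: 9.4+0.8+9.4+1.4+1.1 = 22.1
N25–N38–N32–N35–N23: 9.4+7.9+1.1+1.1 = 19.5
The minimum is 19.5 via N25–N38–N32–N35–N23.

19.5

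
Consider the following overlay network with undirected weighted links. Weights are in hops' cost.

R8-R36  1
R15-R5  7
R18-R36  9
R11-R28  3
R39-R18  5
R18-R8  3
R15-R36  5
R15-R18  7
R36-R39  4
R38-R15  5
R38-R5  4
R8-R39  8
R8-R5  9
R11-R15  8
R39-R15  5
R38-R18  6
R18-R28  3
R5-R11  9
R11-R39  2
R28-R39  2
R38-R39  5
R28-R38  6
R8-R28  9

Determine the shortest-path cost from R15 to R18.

7 hops' cost

Candidate routes:
R15–R36–R8–R18: 5+1+3 = 9
R15–R18: 7 = 7
Cheapest is R15–R18 at 7 hops' cost.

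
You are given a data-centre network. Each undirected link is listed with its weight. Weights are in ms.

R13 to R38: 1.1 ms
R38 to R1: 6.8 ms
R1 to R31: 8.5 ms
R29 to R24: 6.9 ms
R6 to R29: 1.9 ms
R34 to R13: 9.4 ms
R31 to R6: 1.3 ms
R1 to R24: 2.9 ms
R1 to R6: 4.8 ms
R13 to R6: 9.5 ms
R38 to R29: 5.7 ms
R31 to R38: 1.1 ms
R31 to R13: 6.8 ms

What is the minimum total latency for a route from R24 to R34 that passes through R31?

Shortest R24→R31: R24–R1–R6–R31 = 9
Shortest R31→R34: R31–R38–R13–R34 = 11.6
Total via R31: 9 + 11.6 = 20.6 ms.

20.6 ms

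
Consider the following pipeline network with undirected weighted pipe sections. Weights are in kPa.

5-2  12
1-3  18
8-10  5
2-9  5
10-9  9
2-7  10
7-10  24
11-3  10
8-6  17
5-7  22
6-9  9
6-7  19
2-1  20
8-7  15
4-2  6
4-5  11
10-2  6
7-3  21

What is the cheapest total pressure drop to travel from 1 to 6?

34 kPa

Shortest distances from 1:
1: 0
3: 18  (via 1)
2: 20  (via 1)
9: 25  (via 2)
4: 26  (via 2)
10: 26  (via 2)
11: 28  (via 3)
7: 30  (via 2)
8: 31  (via 10)
5: 32  (via 2)
6: 34  (via 9)
Shortest route: 1 → 2 → 9 → 6 = 34 kPa.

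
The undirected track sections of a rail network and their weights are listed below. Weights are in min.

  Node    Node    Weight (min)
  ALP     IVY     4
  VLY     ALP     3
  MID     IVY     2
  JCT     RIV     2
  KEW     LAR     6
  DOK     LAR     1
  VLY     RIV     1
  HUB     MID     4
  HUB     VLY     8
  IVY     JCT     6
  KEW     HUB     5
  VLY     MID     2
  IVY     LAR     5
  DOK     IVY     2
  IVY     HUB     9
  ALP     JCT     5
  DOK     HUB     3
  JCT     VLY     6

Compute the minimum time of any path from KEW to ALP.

Shortest distances from KEW:
KEW: 0
HUB: 5  (via KEW)
LAR: 6  (via KEW)
DOK: 7  (via LAR)
MID: 9  (via HUB)
IVY: 9  (via DOK)
VLY: 11  (via MID)
RIV: 12  (via VLY)
ALP: 13  (via IVY)
Shortest route: KEW → LAR → DOK → IVY → ALP = 13 min.

13 min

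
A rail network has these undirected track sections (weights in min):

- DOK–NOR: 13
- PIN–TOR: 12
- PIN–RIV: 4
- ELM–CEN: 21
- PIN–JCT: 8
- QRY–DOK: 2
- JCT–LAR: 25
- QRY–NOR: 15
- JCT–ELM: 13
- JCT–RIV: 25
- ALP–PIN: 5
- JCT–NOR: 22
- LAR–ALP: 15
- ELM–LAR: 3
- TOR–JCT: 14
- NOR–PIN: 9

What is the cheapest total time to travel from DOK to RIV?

Running Dijkstra from DOK:
DOK: 0
QRY: 2  (via DOK)
NOR: 13  (via DOK)
PIN: 22  (via NOR)
RIV: 26  (via PIN)
Shortest route: DOK → NOR → PIN → RIV = 26 min.

26 min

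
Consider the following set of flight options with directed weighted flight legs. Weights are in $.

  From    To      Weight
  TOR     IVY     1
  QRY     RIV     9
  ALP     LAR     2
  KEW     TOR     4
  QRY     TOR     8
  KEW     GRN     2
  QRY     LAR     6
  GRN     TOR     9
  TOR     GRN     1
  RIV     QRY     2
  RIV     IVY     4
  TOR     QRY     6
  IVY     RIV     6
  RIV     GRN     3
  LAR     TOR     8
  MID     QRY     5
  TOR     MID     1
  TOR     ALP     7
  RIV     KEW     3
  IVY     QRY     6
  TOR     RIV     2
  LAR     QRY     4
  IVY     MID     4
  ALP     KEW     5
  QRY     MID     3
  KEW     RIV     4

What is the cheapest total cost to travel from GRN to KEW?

$14

Enumerating some paths:
GRN → TOR → RIV → KEW: 9+2+3 = 14
GRN → TOR → IVY → RIV → KEW: 9+1+6+3 = 19
The minimum is $14 via GRN → TOR → RIV → KEW.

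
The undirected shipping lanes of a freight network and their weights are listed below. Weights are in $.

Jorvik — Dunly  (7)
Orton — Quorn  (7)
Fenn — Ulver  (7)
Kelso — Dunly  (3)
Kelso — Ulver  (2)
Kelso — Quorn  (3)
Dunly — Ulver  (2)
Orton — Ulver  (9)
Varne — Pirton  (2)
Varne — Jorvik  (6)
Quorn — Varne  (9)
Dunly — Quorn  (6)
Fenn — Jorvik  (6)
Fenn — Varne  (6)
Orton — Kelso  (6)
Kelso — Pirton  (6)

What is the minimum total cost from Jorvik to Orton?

$16

Settle nodes by increasing distance from Jorvik:
Jorvik: 0
Fenn: 6  (via Jorvik)
Varne: 6  (via Jorvik)
Dunly: 7  (via Jorvik)
Pirton: 8  (via Varne)
Ulver: 9  (via Dunly)
Kelso: 10  (via Dunly)
Quorn: 13  (via Dunly)
Orton: 16  (via Kelso)
Shortest route: Jorvik → Dunly → Kelso → Orton = $16.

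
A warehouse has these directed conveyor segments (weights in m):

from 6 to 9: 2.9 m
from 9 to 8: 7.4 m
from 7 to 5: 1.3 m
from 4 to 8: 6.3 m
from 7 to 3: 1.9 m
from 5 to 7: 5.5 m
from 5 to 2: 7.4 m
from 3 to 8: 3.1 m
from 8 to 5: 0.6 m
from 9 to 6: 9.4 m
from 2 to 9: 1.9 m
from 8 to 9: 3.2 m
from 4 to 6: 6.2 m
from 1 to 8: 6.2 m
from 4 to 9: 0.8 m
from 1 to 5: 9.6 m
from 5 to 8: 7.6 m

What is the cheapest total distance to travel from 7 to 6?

17.6 m

Enumerating some paths:
7 - 3 - 8 - 9 - 6: 1.9+3.1+3.2+9.4 = 17.6
7 - 5 - 2 - 9 - 6: 1.3+7.4+1.9+9.4 = 20
7 - 5 - 8 - 9 - 6: 1.3+7.6+3.2+9.4 = 21.5
Cheapest is 7 - 3 - 8 - 9 - 6 at 17.6 m.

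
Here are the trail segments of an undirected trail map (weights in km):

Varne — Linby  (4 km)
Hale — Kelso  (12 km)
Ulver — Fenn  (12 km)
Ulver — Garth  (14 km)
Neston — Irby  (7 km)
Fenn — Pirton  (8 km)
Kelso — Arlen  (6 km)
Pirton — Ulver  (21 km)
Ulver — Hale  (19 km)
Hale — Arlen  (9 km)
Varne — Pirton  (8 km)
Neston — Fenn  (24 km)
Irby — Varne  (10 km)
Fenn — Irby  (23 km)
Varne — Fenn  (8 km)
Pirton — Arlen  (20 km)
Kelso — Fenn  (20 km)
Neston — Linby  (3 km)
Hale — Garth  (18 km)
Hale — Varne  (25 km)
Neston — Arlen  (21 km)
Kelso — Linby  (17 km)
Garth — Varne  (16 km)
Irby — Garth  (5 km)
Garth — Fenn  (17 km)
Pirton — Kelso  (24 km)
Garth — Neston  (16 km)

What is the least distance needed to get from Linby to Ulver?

24 km

Settle nodes by increasing distance from Linby:
Linby: 0
Neston: 3  (via Linby)
Varne: 4  (via Linby)
Irby: 10  (via Neston)
Pirton: 12  (via Varne)
Fenn: 12  (via Varne)
Garth: 15  (via Irby)
Kelso: 17  (via Linby)
Arlen: 23  (via Kelso)
Ulver: 24  (via Fenn)
Shortest route: Linby–Varne–Fenn–Ulver = 24 km.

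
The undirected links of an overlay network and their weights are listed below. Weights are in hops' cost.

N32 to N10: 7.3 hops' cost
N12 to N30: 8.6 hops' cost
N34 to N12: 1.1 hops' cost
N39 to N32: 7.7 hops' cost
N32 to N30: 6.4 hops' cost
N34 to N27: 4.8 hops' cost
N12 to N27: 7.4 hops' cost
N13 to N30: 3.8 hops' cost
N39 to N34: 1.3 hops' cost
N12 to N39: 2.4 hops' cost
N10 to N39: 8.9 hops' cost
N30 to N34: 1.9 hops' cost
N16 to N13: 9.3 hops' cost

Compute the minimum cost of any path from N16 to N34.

Candidate routes:
N16 → N13 → N30 → N34: 9.3+3.8+1.9 = 15
N16 → N13 → N30 → N12 → N34: 9.3+3.8+8.6+1.1 = 22.8
Cheapest is N16 → N13 → N30 → N34 at 15 hops' cost.

15 hops' cost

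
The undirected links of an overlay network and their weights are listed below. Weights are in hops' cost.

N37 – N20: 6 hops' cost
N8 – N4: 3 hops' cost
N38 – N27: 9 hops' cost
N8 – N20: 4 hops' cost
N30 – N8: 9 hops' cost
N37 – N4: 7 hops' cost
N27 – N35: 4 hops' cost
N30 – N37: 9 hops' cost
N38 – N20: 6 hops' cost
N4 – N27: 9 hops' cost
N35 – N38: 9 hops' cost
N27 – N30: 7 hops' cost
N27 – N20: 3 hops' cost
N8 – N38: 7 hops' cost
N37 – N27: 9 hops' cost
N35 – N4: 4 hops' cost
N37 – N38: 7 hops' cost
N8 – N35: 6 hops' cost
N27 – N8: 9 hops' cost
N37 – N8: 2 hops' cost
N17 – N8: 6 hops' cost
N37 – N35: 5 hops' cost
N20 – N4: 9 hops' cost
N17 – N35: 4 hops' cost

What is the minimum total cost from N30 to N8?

9 hops' cost

Enumerating some paths:
N30–N8: 9 = 9
N30–N37–N8: 9+2 = 11
The minimum is 9 hops' cost via N30–N8.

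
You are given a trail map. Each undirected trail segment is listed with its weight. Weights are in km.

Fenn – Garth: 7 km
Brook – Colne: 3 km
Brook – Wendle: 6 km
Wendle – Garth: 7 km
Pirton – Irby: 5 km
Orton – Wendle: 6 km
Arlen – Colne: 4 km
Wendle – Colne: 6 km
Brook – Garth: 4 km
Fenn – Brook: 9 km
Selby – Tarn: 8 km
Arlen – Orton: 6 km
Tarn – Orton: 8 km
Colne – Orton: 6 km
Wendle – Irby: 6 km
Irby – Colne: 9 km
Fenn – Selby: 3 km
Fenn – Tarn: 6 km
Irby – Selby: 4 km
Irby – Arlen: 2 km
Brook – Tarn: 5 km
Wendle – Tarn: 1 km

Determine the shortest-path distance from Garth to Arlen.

Shortest distances from Garth:
Garth: 0
Brook: 4  (via Garth)
Colne: 7  (via Brook)
Wendle: 7  (via Garth)
Fenn: 7  (via Garth)
Tarn: 8  (via Wendle)
Selby: 10  (via Fenn)
Arlen: 11  (via Colne)
Shortest route: Garth → Brook → Colne → Arlen = 11 km.

11 km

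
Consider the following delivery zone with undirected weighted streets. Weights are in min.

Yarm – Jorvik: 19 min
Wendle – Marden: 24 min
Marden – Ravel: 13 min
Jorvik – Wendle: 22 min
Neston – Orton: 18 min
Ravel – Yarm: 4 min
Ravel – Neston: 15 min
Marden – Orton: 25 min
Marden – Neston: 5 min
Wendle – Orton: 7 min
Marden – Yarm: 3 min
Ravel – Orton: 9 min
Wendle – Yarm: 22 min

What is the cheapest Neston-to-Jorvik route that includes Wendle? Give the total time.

Shortest Neston→Wendle: Neston → Orton → Wendle = 25
Shortest Wendle→Jorvik: Wendle → Jorvik = 22
Total via Wendle: 25 + 22 = 47 min.

47 min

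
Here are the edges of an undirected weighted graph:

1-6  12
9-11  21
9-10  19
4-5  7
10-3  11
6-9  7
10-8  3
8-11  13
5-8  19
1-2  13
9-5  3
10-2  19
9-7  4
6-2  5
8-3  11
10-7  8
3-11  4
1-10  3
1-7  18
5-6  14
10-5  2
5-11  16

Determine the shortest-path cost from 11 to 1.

Candidate routes:
11 - 3 - 10 - 1: 4+11+3 = 18
11 - 8 - 10 - 1: 13+3+3 = 19
Cheapest is 11 - 3 - 10 - 1 at 18.

18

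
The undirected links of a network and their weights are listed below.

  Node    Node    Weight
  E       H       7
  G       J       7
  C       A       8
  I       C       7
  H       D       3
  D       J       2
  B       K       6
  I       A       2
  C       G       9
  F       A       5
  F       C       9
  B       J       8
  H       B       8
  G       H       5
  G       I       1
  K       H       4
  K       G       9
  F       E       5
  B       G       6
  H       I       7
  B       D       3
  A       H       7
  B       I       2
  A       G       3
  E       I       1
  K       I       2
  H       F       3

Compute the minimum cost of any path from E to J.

Settle nodes by increasing distance from E:
E: 0
I: 1  (via E)
G: 2  (via I)
A: 3  (via I)
B: 3  (via I)
K: 3  (via I)
F: 5  (via E)
D: 6  (via B)
H: 7  (via E)
C: 8  (via I)
J: 8  (via D)
Shortest route: E–I–B–D–J = 8.

8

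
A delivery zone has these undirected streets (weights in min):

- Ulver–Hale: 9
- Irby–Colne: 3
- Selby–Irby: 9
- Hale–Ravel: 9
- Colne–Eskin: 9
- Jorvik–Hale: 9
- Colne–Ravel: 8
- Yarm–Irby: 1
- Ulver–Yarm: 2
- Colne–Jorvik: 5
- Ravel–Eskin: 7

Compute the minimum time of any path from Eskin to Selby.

21 min

Shortest distances from Eskin:
Eskin: 0
Ravel: 7  (via Eskin)
Colne: 9  (via Eskin)
Irby: 12  (via Colne)
Yarm: 13  (via Irby)
Jorvik: 14  (via Colne)
Ulver: 15  (via Yarm)
Hale: 16  (via Ravel)
Selby: 21  (via Irby)
Shortest route: Eskin → Colne → Irby → Selby = 21 min.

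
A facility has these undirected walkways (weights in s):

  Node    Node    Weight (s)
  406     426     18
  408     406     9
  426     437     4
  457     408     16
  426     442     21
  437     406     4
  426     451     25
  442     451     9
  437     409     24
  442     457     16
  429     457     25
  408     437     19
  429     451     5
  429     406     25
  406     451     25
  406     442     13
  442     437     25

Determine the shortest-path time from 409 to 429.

Enumerating some paths:
409 - 437 - 406 - 429: 24+4+25 = 53
409 - 437 - 406 - 442 - 451 - 429: 24+4+13+9+5 = 55
Cheapest is 409 - 437 - 406 - 429 at 53 s.

53 s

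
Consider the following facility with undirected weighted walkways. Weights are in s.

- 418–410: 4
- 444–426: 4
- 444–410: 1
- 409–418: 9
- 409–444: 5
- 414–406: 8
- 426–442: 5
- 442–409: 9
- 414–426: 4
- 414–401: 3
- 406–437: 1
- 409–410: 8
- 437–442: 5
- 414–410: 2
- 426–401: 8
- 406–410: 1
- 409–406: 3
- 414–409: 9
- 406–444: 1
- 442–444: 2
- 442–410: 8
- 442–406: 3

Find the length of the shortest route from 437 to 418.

6 s

Shortest distances from 437:
437: 0
406: 1  (via 437)
444: 2  (via 406)
410: 2  (via 406)
442: 4  (via 406)
414: 4  (via 410)
409: 4  (via 406)
418: 6  (via 410)
Shortest route: 437–406–410–418 = 6 s.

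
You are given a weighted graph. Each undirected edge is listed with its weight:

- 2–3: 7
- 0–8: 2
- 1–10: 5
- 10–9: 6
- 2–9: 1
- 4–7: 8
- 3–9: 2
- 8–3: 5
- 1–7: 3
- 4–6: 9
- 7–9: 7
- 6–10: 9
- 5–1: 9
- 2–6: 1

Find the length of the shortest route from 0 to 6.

11

Shortest distances from 0:
0: 0
8: 2  (via 0)
3: 7  (via 8)
9: 9  (via 3)
2: 10  (via 9)
6: 11  (via 2)
Shortest route: 0 → 8 → 3 → 9 → 2 → 6 = 11.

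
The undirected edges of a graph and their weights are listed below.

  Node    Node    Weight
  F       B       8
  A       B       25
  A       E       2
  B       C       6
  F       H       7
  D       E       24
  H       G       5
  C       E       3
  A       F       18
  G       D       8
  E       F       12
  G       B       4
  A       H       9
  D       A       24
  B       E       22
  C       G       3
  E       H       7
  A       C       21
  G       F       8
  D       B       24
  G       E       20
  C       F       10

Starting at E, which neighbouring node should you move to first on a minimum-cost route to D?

C

Candidate routes:
E - C - G - D: 3+3+8 = 14
E - H - G - D: 7+5+8 = 20
The minimum is 14 via E - C - G - D.
So from E the first move is to C.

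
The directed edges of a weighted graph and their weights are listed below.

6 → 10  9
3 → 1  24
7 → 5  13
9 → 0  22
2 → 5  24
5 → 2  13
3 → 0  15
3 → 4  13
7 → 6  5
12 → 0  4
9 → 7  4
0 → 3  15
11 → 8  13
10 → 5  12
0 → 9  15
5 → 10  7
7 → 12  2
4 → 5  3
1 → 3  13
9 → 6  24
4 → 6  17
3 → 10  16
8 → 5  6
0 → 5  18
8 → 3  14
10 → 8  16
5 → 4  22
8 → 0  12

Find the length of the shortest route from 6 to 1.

63

Candidate routes:
6 - 10 - 8 - 3 - 1: 9+16+14+24 = 63
6 - 10 - 8 - 0 - 3 - 1: 9+16+12+15+24 = 76
Cheapest is 6 - 10 - 8 - 3 - 1 at 63.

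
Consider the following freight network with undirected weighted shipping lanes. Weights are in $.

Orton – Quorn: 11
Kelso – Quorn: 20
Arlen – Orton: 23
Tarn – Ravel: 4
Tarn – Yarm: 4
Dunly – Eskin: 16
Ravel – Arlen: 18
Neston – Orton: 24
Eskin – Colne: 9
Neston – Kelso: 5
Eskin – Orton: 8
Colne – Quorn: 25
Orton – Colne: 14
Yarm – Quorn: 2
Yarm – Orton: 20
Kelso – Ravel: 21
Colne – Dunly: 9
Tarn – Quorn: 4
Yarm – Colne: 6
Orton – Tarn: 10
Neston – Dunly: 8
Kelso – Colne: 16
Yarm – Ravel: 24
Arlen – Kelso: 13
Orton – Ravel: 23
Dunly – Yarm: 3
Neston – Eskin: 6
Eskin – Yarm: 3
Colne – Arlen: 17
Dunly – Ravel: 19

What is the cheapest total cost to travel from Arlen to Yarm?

$23

Running Dijkstra from Arlen:
Arlen: 0
Kelso: 13  (via Arlen)
Colne: 17  (via Arlen)
Ravel: 18  (via Arlen)
Neston: 18  (via Kelso)
Tarn: 22  (via Ravel)
Yarm: 23  (via Colne)
Shortest route: Arlen → Colne → Yarm = $23.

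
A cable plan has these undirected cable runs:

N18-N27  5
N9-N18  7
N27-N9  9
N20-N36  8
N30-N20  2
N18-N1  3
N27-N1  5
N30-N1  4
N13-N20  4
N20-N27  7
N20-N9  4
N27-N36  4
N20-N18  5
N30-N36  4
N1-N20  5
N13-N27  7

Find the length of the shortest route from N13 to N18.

Running Dijkstra from N13:
N13: 0
N20: 4  (via N13)
N30: 6  (via N20)
N27: 7  (via N13)
N9: 8  (via N20)
N18: 9  (via N20)
Shortest route: N13 → N20 → N18 = 9.

9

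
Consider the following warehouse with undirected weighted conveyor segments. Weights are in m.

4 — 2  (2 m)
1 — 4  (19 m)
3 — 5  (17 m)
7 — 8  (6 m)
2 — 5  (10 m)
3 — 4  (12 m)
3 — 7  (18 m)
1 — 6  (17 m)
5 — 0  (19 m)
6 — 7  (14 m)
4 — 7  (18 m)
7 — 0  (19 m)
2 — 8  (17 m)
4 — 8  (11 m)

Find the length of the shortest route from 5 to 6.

Compare a few routes:
5–2–4–7–6: 10+2+18+14 = 44
5–2–8–7–6: 10+17+6+14 = 47
5–2–4–8–7–6: 10+2+11+6+14 = 43
Cheapest is 5–2–4–8–7–6 at 43 m.

43 m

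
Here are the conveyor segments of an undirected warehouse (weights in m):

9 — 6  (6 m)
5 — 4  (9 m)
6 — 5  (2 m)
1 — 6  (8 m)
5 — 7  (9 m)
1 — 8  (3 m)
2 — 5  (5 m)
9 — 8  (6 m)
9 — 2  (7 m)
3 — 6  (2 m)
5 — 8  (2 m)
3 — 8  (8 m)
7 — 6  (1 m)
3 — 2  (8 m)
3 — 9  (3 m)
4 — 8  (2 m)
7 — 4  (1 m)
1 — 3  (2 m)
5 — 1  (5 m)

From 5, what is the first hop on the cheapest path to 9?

6

Compare a few routes:
5 - 1 - 3 - 9: 5+2+3 = 10
5 - 8 - 9: 2+6 = 8
5 - 6 - 3 - 9: 2+2+3 = 7
5 - 6 - 9: 2+6 = 8
Cheapest is 5 - 6 - 3 - 9 at 7 m.
So from 5 the first move is to 6.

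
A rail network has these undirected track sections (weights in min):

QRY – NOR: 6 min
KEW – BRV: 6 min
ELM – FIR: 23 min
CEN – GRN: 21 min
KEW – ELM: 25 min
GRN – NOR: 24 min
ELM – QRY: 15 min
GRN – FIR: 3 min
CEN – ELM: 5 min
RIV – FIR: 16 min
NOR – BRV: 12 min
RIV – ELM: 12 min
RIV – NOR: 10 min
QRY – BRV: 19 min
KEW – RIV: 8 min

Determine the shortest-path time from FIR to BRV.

30 min

Compare a few routes:
FIR → GRN → NOR → BRV: 3+24+12 = 39
FIR → RIV → KEW → BRV: 16+8+6 = 30
FIR → RIV → NOR → BRV: 16+10+12 = 38
The minimum is 30 min via FIR → RIV → KEW → BRV.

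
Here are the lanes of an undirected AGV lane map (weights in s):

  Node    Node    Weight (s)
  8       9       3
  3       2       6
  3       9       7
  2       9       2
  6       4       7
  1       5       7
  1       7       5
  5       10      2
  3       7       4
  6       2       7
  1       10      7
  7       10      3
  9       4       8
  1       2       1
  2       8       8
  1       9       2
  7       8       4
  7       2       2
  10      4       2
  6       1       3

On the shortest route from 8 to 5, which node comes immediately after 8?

Enumerating some paths:
8 - 9 - 2 - 7 - 10 - 5: 3+2+2+3+2 = 12
8 - 7 - 10 - 5: 4+3+2 = 9
8 - 9 - 1 - 5: 3+2+7 = 12
Cheapest is 8 - 7 - 10 - 5 at 9 s.
So from 8 the first move is to 7.

7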